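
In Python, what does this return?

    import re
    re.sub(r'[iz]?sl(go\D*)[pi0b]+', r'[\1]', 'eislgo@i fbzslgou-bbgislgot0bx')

'e[go@i fbzslgou-bbgislgot]x'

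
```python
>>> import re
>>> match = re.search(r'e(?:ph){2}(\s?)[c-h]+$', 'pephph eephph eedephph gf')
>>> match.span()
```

(17, 25)

The pattern matches the literal 'e', then the literal 'ph' repeated 2 times; then optionally whitespace (captured); then one or more of a character in [c-h]; then anchored at the end.
`search` walks the string left to right and returns the first match it finds.
The match spans [17:25] → 'ephph gf'.
Captured: group 1 = ' '.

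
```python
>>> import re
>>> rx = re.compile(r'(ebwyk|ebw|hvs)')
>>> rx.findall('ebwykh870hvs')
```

Branches in `(...|...)` are attempted left-to-right; the first branch that allows the whole pattern to succeed is taken.
Scanning left to right: at [0:5] match 'ebwyk', group 1 = 'ebwyk'; at [9:12] match 'hvs', group 1 = 'hvs'.
Because there's exactly one group, `findall` drops the full match and keeps group 1 from each hit.

['ebwyk', 'hvs']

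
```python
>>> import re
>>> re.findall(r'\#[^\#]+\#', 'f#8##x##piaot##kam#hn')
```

['#8#', '#x#', '#piaot#', '#kam#']

Since nothing is captured, `findall` lists the 4 matched substrings directly.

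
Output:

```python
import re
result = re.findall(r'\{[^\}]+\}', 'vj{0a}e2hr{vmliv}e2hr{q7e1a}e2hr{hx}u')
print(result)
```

Matches: at [2:6] → '{0a}'; at [10:17] → '{vmliv}'; at [21:28] → '{q7e1a}'; at [32:36] → '{hx}'.
`findall` yields the raw match text (4 of them) because the pattern has no groups.

['{0a}', '{vmliv}', '{q7e1a}', '{hx}']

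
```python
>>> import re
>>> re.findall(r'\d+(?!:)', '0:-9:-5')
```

`(?!…)`/`(?<!…)` only lets a position through if the neighbouring text does NOT match; no characters are consumed.
Since nothing is captured, `findall` lists the 1 matched substring directly.

['5']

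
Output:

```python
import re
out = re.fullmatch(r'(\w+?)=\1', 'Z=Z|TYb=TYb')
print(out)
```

None

`re.fullmatch` requires the pattern to consume the entire string.
Here there's no way to consume every character, so the call returns None.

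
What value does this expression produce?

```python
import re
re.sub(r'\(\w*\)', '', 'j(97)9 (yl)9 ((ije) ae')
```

'j9 9 ( ae'

`sub` substitutes '' at each match site.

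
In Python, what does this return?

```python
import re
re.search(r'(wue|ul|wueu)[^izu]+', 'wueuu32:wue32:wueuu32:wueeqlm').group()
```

The match spans [8:15] → 'wue32:w'.

'wue32:w'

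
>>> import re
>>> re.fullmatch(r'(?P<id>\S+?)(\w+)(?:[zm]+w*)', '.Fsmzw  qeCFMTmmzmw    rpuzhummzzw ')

Pattern: one or more of a non-whitespace character (lazy) (captured as 'id'); then one or more of a word character (captured); then one or more of one of [zm], then zero or more of a literal 'w' (non-capturing group).
`fullmatch` succeeds only if the pattern covers the string from start to end.
Here the string isn't matched end-to-end, so the call returns None.

None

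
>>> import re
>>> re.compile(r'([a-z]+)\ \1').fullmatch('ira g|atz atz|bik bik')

`fullmatch` succeeds only if the pattern covers the string from start to end.
Here there's no way to consume every character, so the call returns None.

None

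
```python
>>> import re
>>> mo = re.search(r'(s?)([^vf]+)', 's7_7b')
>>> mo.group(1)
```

The pattern matches optionally a literal 's' (captured); then one or more of any character except [vf] (captured).
`re.search` scans for the first position where the pattern succeeds.
The match spans [0:5] → 's7_7b'.
Captured: group 1 = 's', group 2 = '7_7b'.

's'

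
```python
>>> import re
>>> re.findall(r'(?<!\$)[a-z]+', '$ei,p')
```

['i', 'p']

A negative assertion filters positions out without eating any characters.
`findall` yields the raw match text (2 of them) because the pattern has no groups.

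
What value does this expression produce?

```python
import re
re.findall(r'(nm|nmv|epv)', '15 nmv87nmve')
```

['nm', 'nm']

The regex engine tests alternatives in the order written; an earlier branch that matches wins even if a later one would match more.
With a single group, `findall` returns only what that group captured — 2 items.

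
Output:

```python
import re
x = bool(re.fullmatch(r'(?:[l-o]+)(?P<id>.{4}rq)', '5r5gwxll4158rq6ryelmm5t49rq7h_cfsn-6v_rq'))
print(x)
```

`fullmatch` succeeds only if the pattern covers the string from start to end.
Here there's no way to consume every character, so the call returns None, and `bool(None)` is False.

False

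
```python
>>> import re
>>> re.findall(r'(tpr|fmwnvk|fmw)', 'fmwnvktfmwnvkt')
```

['fmwnvk', 'fmwnvk']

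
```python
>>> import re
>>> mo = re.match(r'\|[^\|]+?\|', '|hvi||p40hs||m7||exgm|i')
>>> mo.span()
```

`re.match` only tries the pattern at the start of the string.
The match spans [0:5] → '|hvi|'.

(0, 5)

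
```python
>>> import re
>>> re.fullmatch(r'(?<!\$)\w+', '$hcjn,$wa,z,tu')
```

The negative lookahead/lookbehind blocks any match where the forbidden context is present.
`re.fullmatch` requires the pattern to consume the entire string.
Here there's no way to consume every character, so the call returns None.

None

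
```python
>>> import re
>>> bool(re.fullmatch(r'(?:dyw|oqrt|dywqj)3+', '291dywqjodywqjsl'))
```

For `fullmatch`, every character of the input must be accounted for by the pattern.
Here the pattern can't cover the whole string, so the call returns None, and `bool(None)` is False.

False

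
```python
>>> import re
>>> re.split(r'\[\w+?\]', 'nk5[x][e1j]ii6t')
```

['nk5', '', 'ii6t']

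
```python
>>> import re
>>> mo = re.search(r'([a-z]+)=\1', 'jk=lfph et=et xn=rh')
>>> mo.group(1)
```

'et'

The match spans [8:13] → 'et=et'.
Captured: group 1 = 'et'.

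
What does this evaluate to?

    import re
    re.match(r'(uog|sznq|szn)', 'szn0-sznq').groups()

('szn',)

`re.match` only tries the pattern at the start of the string.
The match spans [0:3] → 'szn'.
Captured: group 1 = 'szn'.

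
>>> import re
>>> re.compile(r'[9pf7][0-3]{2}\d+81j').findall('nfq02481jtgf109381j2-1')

This matches one of [9pf7], then exactly 2 of a character in [0-3]; then one or more of a digit, then the literal '81j'.
Scanning left to right: at [11:19] → 'f109381j'.
No capturing groups, so `findall` returns the 1 full match string.

['f109381j']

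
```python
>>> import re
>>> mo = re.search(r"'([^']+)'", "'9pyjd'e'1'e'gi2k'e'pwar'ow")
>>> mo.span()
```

`search` walks the string left to right and returns the first match it finds.
The match spans [0:7] → "'9pyjd'".
Captured: group 1 = '9pyjd'.

(0, 7)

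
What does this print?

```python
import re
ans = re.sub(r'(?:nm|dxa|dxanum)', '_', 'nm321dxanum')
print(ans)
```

Alternation tries branches left to right and keeps the first one that lets the overall match succeed at that position.
Matches: at [0:2] → 'nm'; at [5:8] → 'dxa'.
Every occurrence is swapped for '_'.

_321_num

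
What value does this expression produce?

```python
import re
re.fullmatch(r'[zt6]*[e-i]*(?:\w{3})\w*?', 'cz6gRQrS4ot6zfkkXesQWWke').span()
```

(0, 24)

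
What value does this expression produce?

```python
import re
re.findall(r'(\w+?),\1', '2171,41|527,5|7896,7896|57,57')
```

['7896', '57']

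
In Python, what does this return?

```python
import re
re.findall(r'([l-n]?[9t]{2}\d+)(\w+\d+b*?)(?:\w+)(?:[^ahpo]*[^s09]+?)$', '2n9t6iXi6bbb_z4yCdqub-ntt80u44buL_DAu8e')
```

[('n9t6', 'iXi6bbb_z4')]

2 groups means the one result is a tuple of 2 captured strings — 1 here.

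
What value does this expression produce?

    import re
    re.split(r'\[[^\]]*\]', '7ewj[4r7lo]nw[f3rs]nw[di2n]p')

['7ewj', 'nw', 'nw', 'p']

The string is cut at each match, leaving 4 pieces.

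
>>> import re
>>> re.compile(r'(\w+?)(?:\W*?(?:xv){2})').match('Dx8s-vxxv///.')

Pattern: one or more of a word character (lazy) (captured); then zero or more of a non-word character (lazy), then the literal 'xv' repeated 2 times (non-capturing group).
`re.match` only tries the pattern at the start of the string.
Here position 0 doesn't satisfy it, so the call returns None.

None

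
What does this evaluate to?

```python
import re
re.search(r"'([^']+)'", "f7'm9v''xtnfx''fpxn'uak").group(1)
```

'm9v'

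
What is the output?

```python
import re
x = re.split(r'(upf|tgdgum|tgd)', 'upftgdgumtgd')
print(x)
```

['', 'upf', '', 'tgdgum', '', 'tgd', '']

Branches in `(...|...)` are attempted left-to-right; the first branch that allows the whole pattern to succeed is taken.
Matches to split on: at [0:3] → 'upf'; at [3:9] → 'tgdgum'; at [9:12] → 'tgd'.
`re.split` interleaves the captured-group text with the surrounding fragments.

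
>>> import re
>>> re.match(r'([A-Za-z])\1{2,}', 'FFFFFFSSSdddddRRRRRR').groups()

The match spans [0:6] → 'FFFFFF'.
Captured: group 1 = 'F'.

('F',)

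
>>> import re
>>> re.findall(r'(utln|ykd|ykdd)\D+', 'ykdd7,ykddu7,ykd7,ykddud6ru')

['ykd', 'ykd', 'ykd']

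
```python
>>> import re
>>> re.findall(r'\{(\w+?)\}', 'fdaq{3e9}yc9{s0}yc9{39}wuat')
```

['3e9', 's0', '39']

Matches: at [4:9] match '{3e9}', group 1 = '3e9'; at [12:16] match '{s0}', group 1 = 's0'; at [19:23] match '{39}', group 1 = '39'.
`findall` collects group 1 from each match (3 total).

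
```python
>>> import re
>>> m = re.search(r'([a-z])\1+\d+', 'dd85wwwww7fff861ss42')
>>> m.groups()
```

('d',)

The match spans [0:4] → 'dd85'.
Captured: group 1 = 'd'.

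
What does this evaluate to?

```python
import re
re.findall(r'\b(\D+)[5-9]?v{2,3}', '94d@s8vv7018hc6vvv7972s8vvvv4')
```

Pattern: a word boundary (`\b`, zero-width); then one or more of a non-digit (captured); then optionally a character in [5-9], then 2 to 3 of the literal 'v'.
Scanning left to right: at [3:8] match '@s8vv', group 1 = '@s'.
With a single group, `findall` returns only what that group captured — 1 item.

['@s']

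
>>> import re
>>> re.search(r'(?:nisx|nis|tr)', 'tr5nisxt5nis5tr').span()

(0, 2)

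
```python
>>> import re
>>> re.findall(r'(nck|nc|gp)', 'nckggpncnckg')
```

['nck', 'gp', 'nc', 'nck']

Branches in `(...|...)` are attempted left-to-right; the first branch that allows the whole pattern to succeed is taken.
Because there's exactly one group, `findall` drops the full match and keeps group 1 from each hit.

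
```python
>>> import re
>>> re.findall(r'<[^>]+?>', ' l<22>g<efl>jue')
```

Since nothing is captured, `findall` lists the 2 matched substrings directly.

['<22>', '<efl>']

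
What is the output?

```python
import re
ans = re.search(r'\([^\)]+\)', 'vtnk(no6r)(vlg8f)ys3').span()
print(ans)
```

(4, 10)

The match spans [4:10] → '(no6r)'.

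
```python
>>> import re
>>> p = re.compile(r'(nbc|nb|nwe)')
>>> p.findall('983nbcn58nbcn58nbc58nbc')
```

Alternation isn't longest-match — the leftmost alternative that fits at this position is chosen.
One capturing group, so `findall` returns just the captured substring from each match — 4 in all.

['nbc', 'nbc', 'nbc', 'nbc']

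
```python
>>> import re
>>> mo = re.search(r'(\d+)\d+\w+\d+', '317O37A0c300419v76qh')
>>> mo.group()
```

The pattern matches one or more of a digit (captured); then one or more of a digit, then one or more of a word character, then one or more of a digit.
The match spans [0:18] → '317O37A0c300419v76'.

'317O37A0c300419v76'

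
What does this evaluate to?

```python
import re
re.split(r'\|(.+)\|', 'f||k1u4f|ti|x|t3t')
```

['f', '|k1u4f|ti|x', 't3t']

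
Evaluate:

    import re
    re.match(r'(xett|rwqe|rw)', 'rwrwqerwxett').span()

`re.match` won't scan ahead — the pattern has to work from the very first character.
The match spans [0:2] → 'rw'.
Captured: group 1 = 'rw'.

(0, 2)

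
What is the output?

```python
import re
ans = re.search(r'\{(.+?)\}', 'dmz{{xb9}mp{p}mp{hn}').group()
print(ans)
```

{{xb9}

Lazy quantifiers expand one character at a time until the remainder of the pattern can match.
The match spans [3:9] → '{{xb9}'.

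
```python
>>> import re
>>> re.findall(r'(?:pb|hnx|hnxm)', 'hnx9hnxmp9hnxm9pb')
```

['hnx', 'hnx', 'hnx', 'pb']

Alternation tries branches left to right and keeps the first one that lets the overall match succeed at that position.
Matches: at [0:3] → 'hnx'; at [4:7] → 'hnx'; at [10:13] → 'hnx'; at [15:17] → 'pb'.
No capturing groups, so `findall` returns the 4 full match strings.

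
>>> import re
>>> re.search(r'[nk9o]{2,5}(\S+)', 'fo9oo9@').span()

The pattern matches 2 to 5 of one of [nk9o]; then one or more of a non-whitespace character (captured).
Unlike `match`, `search` isn't anchored — it looks for the pattern anywhere in the string.
The match spans [1:7] → 'o9oo9@'.
Captured: group 1 = '@'.

(1, 7)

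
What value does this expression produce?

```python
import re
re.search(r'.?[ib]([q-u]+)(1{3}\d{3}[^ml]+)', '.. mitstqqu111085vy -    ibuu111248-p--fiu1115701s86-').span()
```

Pattern: optionally any character, then one of [ib]; then one or more of a character in [q-u] (captured); then exactly 3 of a literal '1', then exactly 3 of a digit, then one or more of any character except [ml] (captured).
The match spans [3:53] → 'mitstqqu111085vy -    ibuu111248-p--fiu1115701s86-'.

(3, 53)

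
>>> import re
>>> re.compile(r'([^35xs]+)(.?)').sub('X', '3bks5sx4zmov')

Every occurrence is swapped for 'X'.

'3X5sxX'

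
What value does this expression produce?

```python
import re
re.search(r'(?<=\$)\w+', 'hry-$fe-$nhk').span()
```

(5, 7)

Lookahead/lookbehind check context without consuming it, so the matched span excludes the asserted characters.
The match spans [5:7] → 'fe'.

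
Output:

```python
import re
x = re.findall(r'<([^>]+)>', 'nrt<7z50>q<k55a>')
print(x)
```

`findall` collects group 1 from each match (2 total).

['7z50', 'k55a']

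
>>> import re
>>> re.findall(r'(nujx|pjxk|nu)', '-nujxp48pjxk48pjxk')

['nujx', 'pjxk', 'pjxk']

`|` is ordered: at each position the engine commits to the first alternative that works.
`findall` collects group 1 from each match (3 total).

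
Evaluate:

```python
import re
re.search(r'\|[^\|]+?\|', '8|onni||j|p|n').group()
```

'|onni|'

`re.search` scans for the first position where the pattern succeeds.
The match spans [1:7] → '|onni|'.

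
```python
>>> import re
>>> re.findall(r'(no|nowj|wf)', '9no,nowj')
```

['no', 'no']

Alternation tries branches left to right and keeps the first one that lets the overall match succeed at that position.
`findall` collects group 1 from each match (2 total).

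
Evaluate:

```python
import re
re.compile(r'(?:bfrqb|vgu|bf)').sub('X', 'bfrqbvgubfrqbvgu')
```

'XXXX'

Branches in `(...|...)` are attempted left-to-right; the first branch that allows the whole pattern to succeed is taken.
Matches: at [0:5] → 'bfrqb'; at [5:8] → 'vgu'; at [8:13] → 'bfrqb'; at [13:16] → 'vgu'.
`sub` substitutes 'X' at each match site.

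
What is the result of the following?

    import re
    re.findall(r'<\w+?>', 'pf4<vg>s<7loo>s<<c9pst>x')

['<vg>', '<7loo>', '<c9pst>']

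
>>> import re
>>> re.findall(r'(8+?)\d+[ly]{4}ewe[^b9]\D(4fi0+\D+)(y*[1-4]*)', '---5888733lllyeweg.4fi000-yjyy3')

[('8', '4fi000-yjyy', '3')]

The `?` after the quantifier makes it lazy — it takes as little as possible before letting the rest of the pattern try.
3 groups means the one result is a tuple of 3 captured strings — 1 here.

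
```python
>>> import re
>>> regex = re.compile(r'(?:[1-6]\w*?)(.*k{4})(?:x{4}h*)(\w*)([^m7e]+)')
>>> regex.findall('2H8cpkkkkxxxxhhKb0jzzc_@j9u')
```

The pattern matches a character in [1-6], then zero or more of a word character (lazy) (non-capturing group); then zero or more of any character, then exactly 4 of the literal 'k' (captured); then exactly 4 of a literal 'x', then zero or more of the literal 'h' (non-capturing group); then zero or more of a word character (captured); then one or more of any character except [m7e] (captured).
Because the quantifier is non-greedy, it stops expanding at the earliest point where the rest of the pattern can succeed.
Matches: at [0:27] match '2H8cpkkkkxxxxhhKb0jzzc_@j9u', groups = ('H8cpkkkk', 'Kb0jzzc_', '@j9u').
3 groups means the one result is a tuple of 3 captured strings — 1 here.

[('H8cpkkkk', 'Kb0jzzc_', '@j9u')]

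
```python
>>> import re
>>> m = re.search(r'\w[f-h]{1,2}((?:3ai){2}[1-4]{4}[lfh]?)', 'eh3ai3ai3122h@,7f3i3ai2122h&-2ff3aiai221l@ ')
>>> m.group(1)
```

The pattern matches a word character, then 1 to 2 of a character in [f-h]; then the literal '3ai' repeated 2 times, then exactly 4 of a character in [1-4], then optionally one of [lfh] (captured).
`re.search` tries every starting position until one works.
The match spans [0:13] → 'eh3ai3ai3122h'.
Captured: group 1 = '3ai3ai3122h'.

'3ai3ai3122h'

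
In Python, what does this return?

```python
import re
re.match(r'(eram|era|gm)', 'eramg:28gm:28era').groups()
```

The match spans [0:4] → 'eram'.
Captured: group 1 = 'eram'.

('eram',)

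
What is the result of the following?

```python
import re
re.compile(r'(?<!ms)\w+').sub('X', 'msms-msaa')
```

The negative lookaround is zero-width — it rules out positions where the adjacent text would match, without consuming anything.
Each match is replaced by 'X'.

'X-X'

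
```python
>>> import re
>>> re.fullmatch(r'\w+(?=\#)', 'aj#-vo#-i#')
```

None

`fullmatch` succeeds only if the pattern covers the string from start to end.
Here the string isn't matched end-to-end, so the call returns None.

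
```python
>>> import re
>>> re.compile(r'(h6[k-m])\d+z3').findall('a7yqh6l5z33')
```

The pattern matches the literal 'h6', then a character in [k-m] (captured); then one or more of a digit, then the literal 'z3'.
`findall` collects group 1 from the one match (1 total).

['h6l']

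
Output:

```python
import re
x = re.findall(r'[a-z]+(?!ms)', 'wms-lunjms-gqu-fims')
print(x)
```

['wms', 'lunjms', 'gqu', 'fims']

Because the assertion is negative and zero-width, positions next to the forbidden text are skipped.
Scanning left to right: at [0:3] → 'wms'; at [4:10] → 'lunjms'; at [11:14] → 'gqu'; at [15:19] → 'fims'.
Since nothing is captured, `findall` lists the 4 matched substrings directly.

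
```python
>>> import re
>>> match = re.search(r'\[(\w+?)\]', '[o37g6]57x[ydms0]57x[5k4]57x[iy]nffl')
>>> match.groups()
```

('o37g6',)

The match spans [0:7] → '[o37g6]'.
Captured: group 1 = 'o37g6'.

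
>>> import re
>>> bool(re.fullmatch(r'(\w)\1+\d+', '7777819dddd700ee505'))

False

After group 1 captures some text, `\1` only succeeds where that same text appears again.
`re.fullmatch` requires the pattern to consume the entire string.
Here there's no way to consume every character, so the call returns None, and `bool(None)` is False.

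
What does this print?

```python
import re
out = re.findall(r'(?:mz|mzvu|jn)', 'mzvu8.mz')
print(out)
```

Alternation tries branches left to right and keeps the first one that lets the overall match succeed at that position.
With no groups in the pattern, `findall` gives back each whole match — 2 here.

['mz', 'mz']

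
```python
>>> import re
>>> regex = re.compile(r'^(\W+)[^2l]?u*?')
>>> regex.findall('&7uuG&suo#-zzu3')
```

['&']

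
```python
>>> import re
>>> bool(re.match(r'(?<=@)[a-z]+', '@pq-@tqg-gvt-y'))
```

The `(?=…)`/`(?<=…)` assertion just peeks at neighbouring text; it doesn't advance the match position.
`match` is anchored at position 0; if the pattern doesn't fit there, it returns None.
Here the pattern fails at index 0, so the call returns None, and `bool(None)` is False.

False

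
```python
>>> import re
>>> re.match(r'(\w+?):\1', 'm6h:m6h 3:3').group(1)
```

'm6h'

The match spans [0:7] → 'm6h:m6h'.
Captured: group 1 = 'm6h'.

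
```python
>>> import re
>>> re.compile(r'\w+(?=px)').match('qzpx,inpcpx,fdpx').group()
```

Lookahead/lookbehind check context without consuming it, so the matched span excludes the asserted characters.
With `match`, the pattern is implicitly anchored at the beginning.
The match spans [0:2] → 'qz'.

'qz'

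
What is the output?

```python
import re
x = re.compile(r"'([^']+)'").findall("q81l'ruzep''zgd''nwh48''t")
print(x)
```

['ruzep', 'zgd', 'nwh48']

`findall` collects group 1 from each match (3 total).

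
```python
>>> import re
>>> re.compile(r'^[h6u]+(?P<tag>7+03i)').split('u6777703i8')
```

['', '777703i', '8']

This matches anchored at the start of the string; then one or more of one of [h6u]; then one or more of a literal '7', then the literal '03i' (captured as 'tag').
The group in the pattern means `split` returns the separators' captures alongside the pieces.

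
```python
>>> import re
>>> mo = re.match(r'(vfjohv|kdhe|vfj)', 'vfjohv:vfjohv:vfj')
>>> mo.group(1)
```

Branches in `(...|...)` are attempted left-to-right; the first branch that allows the whole pattern to succeed is taken.
`re.match` won't scan ahead — the pattern has to work from the very first character.
The match spans [0:6] → 'vfjohv'.
Captured: group 1 = 'vfjohv'.

'vfjohv'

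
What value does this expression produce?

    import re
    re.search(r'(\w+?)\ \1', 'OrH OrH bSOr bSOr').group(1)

'OrH'

The match spans [0:7] → 'OrH OrH'.
Captured: group 1 = 'OrH'.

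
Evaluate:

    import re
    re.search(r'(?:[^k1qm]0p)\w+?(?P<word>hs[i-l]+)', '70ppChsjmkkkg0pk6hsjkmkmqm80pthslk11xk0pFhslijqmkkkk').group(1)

The match spans [0:8] → '70ppChsj'.
Captured: group 1 = 'hsj'.

'hsj'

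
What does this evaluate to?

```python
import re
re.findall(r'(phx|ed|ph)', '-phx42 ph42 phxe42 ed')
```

The regex engine tests alternatives in the order written; an earlier branch that matches wins even if a later one would match more.
Matches: at [1:4] match 'phx', group 1 = 'phx'; at [7:9] match 'ph', group 1 = 'ph'; at [12:15] match 'phx', group 1 = 'phx'; at [19:21] match 'ed', group 1 = 'ed'.
With a single group, `findall` returns only what that group captured — 4 items.

['phx', 'ph', 'phx', 'ed']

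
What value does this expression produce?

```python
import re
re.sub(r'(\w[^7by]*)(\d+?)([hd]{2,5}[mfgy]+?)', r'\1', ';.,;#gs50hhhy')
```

';.,;#gs5'

The pattern matches a word character, then zero or more of any character except [7by] (captured); then one or more of a digit (lazy) (captured); then 2 to 5 of one of [hd], then one or more of one of [mfgy] (lazy) (captured).
Matches: at [5:13] → 'gs50hhhy'.
`\1` in the replacement pulls in group 1's text for each match.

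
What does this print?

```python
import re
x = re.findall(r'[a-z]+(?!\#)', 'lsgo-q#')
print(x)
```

A negative assertion filters positions out without eating any characters.
Walking the string: at [0:4] → 'lsgo'.
With no groups in the pattern, `findall` gives back each whole match — 1 here.

['lsgo']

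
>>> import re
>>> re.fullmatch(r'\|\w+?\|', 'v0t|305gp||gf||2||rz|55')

For `fullmatch`, every character of the input must be accounted for by the pattern.
Here there's no way to consume every character, so the call returns None.

None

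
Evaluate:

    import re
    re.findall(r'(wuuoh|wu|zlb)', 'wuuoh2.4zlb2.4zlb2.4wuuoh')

['wuuoh', 'zlb', 'zlb', 'wuuoh']

Branches in `(...|...)` are attempted left-to-right; the first branch that allows the whole pattern to succeed is taken.
Walking the string: at [0:5] match 'wuuoh', group 1 = 'wuuoh'; at [8:11] match 'zlb', group 1 = 'zlb'; at [14:17] match 'zlb', group 1 = 'zlb'; at [20:25] match 'wuuoh', group 1 = 'wuuoh'.
Because there's exactly one group, `findall` drops the full match and keeps group 1 from each hit.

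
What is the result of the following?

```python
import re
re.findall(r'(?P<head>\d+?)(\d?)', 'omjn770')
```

Pattern: one or more of a digit (lazy) (captured as 'head'); then optionally a digit (captured).
`findall` packs the 2 group values into a tuple for every match.

[('7', '7'), ('0', '')]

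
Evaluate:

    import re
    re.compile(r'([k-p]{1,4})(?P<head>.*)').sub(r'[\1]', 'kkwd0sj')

This matches 1 to 4 of a character in [k-p] (captured); then zero or more of any character (captured as 'head').
`\1` in the replacement pulls in group 1's text for each match.

'[kk]'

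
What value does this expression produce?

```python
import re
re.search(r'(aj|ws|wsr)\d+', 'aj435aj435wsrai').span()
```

`re.search` scans for the first position where the pattern succeeds.
The match spans [0:5] → 'aj435'.
Captured: group 1 = 'aj'.

(0, 5)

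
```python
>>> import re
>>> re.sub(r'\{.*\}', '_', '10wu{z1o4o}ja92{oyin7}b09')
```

Matches: at [4:22] → '{z1o4o}ja92{oyin7}'.
Every occurrence is swapped for '_'.

'10wu_b09'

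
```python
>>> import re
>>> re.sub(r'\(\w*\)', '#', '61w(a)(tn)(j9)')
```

'61w###'

Matches: at [3:6] → '(a)'; at [6:10] → '(tn)'; at [10:14] → '(j9)'.
Each match is replaced by '#'.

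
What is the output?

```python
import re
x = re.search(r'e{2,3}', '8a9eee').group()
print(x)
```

eee

Pattern: 2 to 3 of a literal 'e'.
The match spans [3:6] → 'eee'.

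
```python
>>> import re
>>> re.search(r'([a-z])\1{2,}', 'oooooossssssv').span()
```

A backreference is literal: `\1` must see the identical characters the first group matched.
`re.search` scans for the first position where the pattern succeeds.
The match spans [0:6] → 'oooooo'.
Captured: group 1 = 'o'.

(0, 6)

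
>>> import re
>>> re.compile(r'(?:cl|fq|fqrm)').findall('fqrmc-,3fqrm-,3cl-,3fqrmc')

Alternation tries branches left to right and keeps the first one that lets the overall match succeed at that position.
With no groups in the pattern, `findall` gives back each whole match — 4 here.

['fq', 'fq', 'cl', 'fq']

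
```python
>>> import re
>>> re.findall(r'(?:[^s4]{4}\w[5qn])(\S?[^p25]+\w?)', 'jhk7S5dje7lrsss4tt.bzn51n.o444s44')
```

This matches exactly 4 of any character except [s4], then a word character, then one of [5qn] (non-capturing group); then optionally a non-whitespace character, then one or more of any character except [p25], then optionally a word character (captured).
Matches: at [0:23] match 'jhk7S5dje7lrsss4tt.bzn5', group 1 = 'dje7lrsss4tt.bzn5'.
`findall` collects group 1 from the one match (1 total).

['dje7lrsss4tt.bzn5']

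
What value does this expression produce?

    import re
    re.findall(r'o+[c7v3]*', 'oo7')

The pattern matches one or more of a literal 'o'; then zero or more of one of [c7v3].
`findall` yields the raw match text (1 of them) because the pattern has no groups.

['oo7']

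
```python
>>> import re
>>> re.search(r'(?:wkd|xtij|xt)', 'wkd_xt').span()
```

The match spans [0:3] → 'wkd'.

(0, 3)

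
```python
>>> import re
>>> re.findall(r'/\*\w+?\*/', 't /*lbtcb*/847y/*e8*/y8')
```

Walking the string: at [2:11] → '/*lbtcb*/'; at [15:21] → '/*e8*/'.
No capturing groups, so `findall` returns the 2 full match strings.

['/*lbtcb*/', '/*e8*/']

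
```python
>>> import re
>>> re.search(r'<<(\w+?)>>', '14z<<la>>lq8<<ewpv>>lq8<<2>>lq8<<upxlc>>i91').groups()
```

('la',)

Unlike `match`, `search` isn't anchored — it looks for the pattern anywhere in the string.
The match spans [3:9] → '<<la>>'.
Captured: group 1 = 'la'.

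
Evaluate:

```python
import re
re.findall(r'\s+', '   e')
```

The pattern matches one or more of whitespace.
Walking the string: at [0:3] → '   '.
`findall` yields the raw match text (1 of them) because the pattern has no groups.

['   ']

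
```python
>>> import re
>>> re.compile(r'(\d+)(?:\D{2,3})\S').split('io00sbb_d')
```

['io', '00', 'd']

The pattern matches one or more of a digit (captured); then 2 to 3 of a non-digit (non-capturing group); then a non-whitespace character.
Matches to split on: at [2:8] → '00sbb_'.
With a capturing group present, the delimiter's captured portion is kept in the result list.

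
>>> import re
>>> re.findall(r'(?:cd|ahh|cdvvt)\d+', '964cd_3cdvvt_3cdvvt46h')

`findall` yields the raw match text (1 of them) because the pattern has no groups.

['cdvvt46']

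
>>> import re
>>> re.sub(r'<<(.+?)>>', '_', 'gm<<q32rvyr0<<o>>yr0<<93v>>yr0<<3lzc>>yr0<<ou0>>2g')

`sub` substitutes '_' at each match site.

'gm_yr0_yr0_yr0_2g'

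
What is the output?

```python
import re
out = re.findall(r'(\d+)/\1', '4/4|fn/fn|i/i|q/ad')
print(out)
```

['4']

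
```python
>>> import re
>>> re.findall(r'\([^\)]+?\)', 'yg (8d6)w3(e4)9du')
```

['(8d6)', '(e4)']

`findall` yields the raw match text (2 of them) because the pattern has no groups.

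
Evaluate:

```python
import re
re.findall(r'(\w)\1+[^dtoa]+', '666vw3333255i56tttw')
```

['6', 't']

A backreference is literal: `\1` must see the identical characters the first group matched.
`findall` collects group 1 from each match (2 total).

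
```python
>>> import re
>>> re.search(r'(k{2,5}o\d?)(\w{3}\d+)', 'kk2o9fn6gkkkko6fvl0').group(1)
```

'kkkko6'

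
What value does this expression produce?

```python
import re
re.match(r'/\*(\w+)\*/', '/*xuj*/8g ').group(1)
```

'xuj'

`match` is anchored at position 0; if the pattern doesn't fit there, it returns None.
The match spans [0:7] → '/*xuj*/'.
Captured: group 1 = 'xuj'.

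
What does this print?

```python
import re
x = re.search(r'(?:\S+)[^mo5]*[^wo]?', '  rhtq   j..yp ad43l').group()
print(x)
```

rhtq   j..yp ad43l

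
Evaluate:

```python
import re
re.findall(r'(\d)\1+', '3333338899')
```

['3', '8', '9']

After group 1 captures some text, `\1` only succeeds where that same text appears again.
Matches: at [0:6] match '333333', group 1 = '3'; at [6:8] match '88', group 1 = '8'; at [8:10] match '99', group 1 = '9'.
With a single group, `findall` returns only what that group captured — 3 items.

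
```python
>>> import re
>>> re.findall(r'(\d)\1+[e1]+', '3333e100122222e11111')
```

['3', '0', '2']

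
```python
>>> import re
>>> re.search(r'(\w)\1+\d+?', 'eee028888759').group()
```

'eee0'

The backreference `\1` re-matches whatever the first group consumed, character for character.
`re.search` tries every starting position until one works.
The match spans [0:4] → 'eee0'.
Captured: group 1 = 'e'.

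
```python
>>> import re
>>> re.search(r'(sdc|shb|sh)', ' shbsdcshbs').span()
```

(1, 4)

Branches in `(...|...)` are attempted left-to-right; the first branch that allows the whole pattern to succeed is taken.
`re.search` tries every starting position until one works.
The match spans [1:4] → 'shb'.
Captured: group 1 = 'shb'.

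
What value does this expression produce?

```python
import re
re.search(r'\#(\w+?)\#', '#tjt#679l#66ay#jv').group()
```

`search` walks the string left to right and returns the first match it finds.
The match spans [0:5] → '#tjt#'.
Captured: group 1 = 'tjt'.

'#tjt#'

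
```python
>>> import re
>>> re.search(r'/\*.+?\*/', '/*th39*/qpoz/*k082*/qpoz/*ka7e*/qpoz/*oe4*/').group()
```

'/*th39*/'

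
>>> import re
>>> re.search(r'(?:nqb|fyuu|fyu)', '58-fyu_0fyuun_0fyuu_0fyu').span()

(3, 6)

`search` walks the string left to right and returns the first match it finds.
The match spans [3:6] → 'fyu'.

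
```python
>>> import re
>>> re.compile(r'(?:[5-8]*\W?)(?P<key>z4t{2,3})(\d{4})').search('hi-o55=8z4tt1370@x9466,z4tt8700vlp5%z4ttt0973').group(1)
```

'z4tt'

The match spans [7:16] → '8z4tt1370'.
Captured: group 1 = 'z4tt', group 2 = '1370'.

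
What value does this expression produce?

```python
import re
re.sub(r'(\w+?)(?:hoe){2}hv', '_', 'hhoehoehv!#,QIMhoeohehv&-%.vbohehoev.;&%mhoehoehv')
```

'_!#,QIMhoeohehv&-%.vbohehoev.;&%_'

Pattern: one or more of a word character (lazy) (captured); then the literal 'hoe' repeated 2 times, then the literal 'hv'.
Matches: at [0:9] → 'hhoehoehv'; at [40:49] → 'mhoehoehv'.
`sub` substitutes '_' at each match site.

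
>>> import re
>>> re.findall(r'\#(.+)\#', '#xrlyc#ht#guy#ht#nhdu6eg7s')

Walking the string: at [0:17] match '#xrlyc#ht#guy#ht#', group 1 = 'xrlyc#ht#guy#ht'.
`findall` collects group 1 from the one match (1 total).

['xrlyc#ht#guy#ht']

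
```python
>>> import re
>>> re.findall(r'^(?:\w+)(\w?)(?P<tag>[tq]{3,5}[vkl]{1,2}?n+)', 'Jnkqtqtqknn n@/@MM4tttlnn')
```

This matches anchored at the start of the string; then one or more of a word character (non-capturing group); then optionally a word character (captured); then 3 to 5 of one of [tq], then 1 to 2 of one of [vkl] (lazy), then one or more of a literal 'n' (captured as 'tag').
Scanning left to right: at [0:11] match 'Jnkqtqtqknn', groups = ('', 'qtqknn').
2 groups means the one result is a tuple of 2 captured strings — 1 here.

[('', 'qtqknn')]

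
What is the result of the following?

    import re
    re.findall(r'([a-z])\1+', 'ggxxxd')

The backreference `\1` re-matches whatever the first group consumed, character for character.
With a single group, `findall` returns only what that group captured — 2 items.

['g', 'x']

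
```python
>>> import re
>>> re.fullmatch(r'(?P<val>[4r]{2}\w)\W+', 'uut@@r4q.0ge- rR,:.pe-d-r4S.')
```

None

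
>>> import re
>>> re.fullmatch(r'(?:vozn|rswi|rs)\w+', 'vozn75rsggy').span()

(0, 11)

`re.fullmatch` is like wrapping the pattern in `^…$` (in single-line mode).
The match spans [0:11] → 'vozn75rsggy'.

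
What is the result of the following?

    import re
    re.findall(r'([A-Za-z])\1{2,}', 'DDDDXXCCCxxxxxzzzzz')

['D', 'C', 'x', 'z']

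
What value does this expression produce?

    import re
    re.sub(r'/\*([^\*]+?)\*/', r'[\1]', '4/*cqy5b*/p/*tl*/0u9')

Matches: at [1:10] → '/*cqy5b*/'; at [11:17] → '/*tl*/'.
Each match is replaced using the text its own group 1 captured.

'4[cqy5b]p[tl]0u9'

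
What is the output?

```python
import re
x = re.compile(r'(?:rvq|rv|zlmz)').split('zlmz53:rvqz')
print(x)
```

['', '53:', 'z']

`|` is ordered: at each position the engine commits to the first alternative that works.
Each match becomes a cut point; 3 segments remain.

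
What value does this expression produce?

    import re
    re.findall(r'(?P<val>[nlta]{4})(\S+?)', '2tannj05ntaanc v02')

Pattern: exactly 4 of one of [nlta] (captured as 'val'); then one or more of a non-whitespace character (lazy) (captured).
Lazy quantifiers expand one character at a time until the remainder of the pattern can match.
Matches: at [1:6] match 'tannj', groups = ('tann', 'j'); at [8:13] match 'ntaan', groups = ('ntaa', 'n').
With 2 capturing groups, `findall` returns a 2-tuple per match.

[('tann', 'j'), ('ntaa', 'n')]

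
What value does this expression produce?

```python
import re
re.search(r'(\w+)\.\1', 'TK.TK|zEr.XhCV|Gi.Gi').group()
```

After group 1 captures some text, `\1` only succeeds where that same text appears again.
`search` walks the string left to right and returns the first match it finds.
The match spans [0:5] → 'TK.TK'.
Captured: group 1 = 'TK'.

'TK.TK'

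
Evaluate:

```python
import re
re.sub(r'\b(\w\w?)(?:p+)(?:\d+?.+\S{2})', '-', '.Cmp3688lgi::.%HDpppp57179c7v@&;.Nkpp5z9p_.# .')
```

'.- .'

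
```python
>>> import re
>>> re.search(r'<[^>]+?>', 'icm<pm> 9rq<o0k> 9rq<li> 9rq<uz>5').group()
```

The match spans [3:7] → '<pm>'.

'<pm>'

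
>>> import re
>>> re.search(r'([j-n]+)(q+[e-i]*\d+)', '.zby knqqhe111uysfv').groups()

Pattern: one or more of a character in [j-n] (captured); then one or more of a literal 'q', then zero or more of a character in [e-i], then one or more of a digit (captured).
Unlike `match`, `search` isn't anchored — it looks for the pattern anywhere in the string.
The match spans [5:14] → 'knqqhe111'.
Captured: group 1 = 'kn', group 2 = 'qqhe111'.

('kn', 'qqhe111')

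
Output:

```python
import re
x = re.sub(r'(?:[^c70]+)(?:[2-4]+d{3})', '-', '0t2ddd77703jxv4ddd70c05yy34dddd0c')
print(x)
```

0-7770-70c0-d0c

Every occurrence is swapped for '-'.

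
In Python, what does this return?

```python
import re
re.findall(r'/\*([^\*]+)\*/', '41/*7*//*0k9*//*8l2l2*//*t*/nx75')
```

['7', '0k9', '8l2l2', 't']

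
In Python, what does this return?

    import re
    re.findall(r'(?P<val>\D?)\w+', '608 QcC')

['', ' ']

Pattern: optionally a non-digit (captured as 'val'); then one or more of a word character.
Walking the string: at [0:3] match '608', group 1 = ''; at [3:7] match ' QcC', group 1 = ' '.
With a single group, `findall` returns only what that group captured — 2 items.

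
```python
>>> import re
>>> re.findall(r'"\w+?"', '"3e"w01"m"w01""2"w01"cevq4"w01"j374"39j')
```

['"3e"', '"m"', '"2"', '"cevq4"', '"j374"']

No capturing groups, so `findall` returns the 5 full match strings.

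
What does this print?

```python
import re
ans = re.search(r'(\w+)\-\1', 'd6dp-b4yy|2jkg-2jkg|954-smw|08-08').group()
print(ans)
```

After group 1 captures some text, `\1` only succeeds where that same text appears again.
The match spans [10:19] → '2jkg-2jkg'.

2jkg-2jkg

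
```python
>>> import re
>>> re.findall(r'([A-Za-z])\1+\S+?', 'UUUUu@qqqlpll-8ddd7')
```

['U', 'q', 'l', 'd']

`\1` has to match the exact text group 1 already captured.
Scanning left to right: at [0:5] match 'UUUUu', group 1 = 'U'; at [6:10] match 'qqql', group 1 = 'q'; at [11:14] match 'll-', group 1 = 'l'; at [15:19] match 'ddd7', group 1 = 'd'.
`findall` collects group 1 from each match (4 total).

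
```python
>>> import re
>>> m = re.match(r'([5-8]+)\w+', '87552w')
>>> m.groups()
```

('8755',)

The pattern matches one or more of a character in [5-8] (captured); then one or more of a word character.
`re.match` won't scan ahead — the pattern has to work from the very first character.
The match spans [0:6] → '87552w'.
Captured: group 1 = '8755'.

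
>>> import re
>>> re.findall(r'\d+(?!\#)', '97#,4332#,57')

`(?!…)`/`(?<!…)` only lets a position through if the neighbouring text does NOT match; no characters are consumed.
Scanning left to right: at [0:1] → '9'; at [4:7] → '433'; at [10:12] → '57'.
With no groups in the pattern, `findall` gives back each whole match — 3 here.

['9', '433', '57']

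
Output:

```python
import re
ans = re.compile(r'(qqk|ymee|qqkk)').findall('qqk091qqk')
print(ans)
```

Scanning left to right: at [0:3] match 'qqk', group 1 = 'qqk'; at [6:9] match 'qqk', group 1 = 'qqk'.
One capturing group, so `findall` returns just the captured substring from each match — 2 in all.

['qqk', 'qqk']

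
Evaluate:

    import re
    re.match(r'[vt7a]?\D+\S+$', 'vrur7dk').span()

(0, 7)

`re.match` won't scan ahead — the pattern has to work from the very first character.
The match spans [0:7] → 'vrur7dk'.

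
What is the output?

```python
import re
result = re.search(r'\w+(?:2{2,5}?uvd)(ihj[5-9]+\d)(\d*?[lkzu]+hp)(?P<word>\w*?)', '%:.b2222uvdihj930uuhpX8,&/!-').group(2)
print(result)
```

0uuhp

Pattern: one or more of a word character; then 2 to 5 of a literal '2' (lazy), then the literal 'uvd' (non-capturing group); then the literal 'ihj', then one or more of a character in [5-9], then a digit (captured); then zero or more of a digit (lazy), then one or more of one of [lkzu], then the literal 'hp' (captured); then zero or more of a word character (lazy) (captured as 'word').
A `+?`/`*?`/`{m,n}?` starts at its minimum and grows only as far as needed for what follows to match.
Unlike `match`, `search` isn't anchored — it looks for the pattern anywhere in the string.
The match spans [3:21] → 'b2222uvdihj930uuhp'.
Captured: group 1 = 'ihj93', group 2 = '0uuhp', group 3 = ''.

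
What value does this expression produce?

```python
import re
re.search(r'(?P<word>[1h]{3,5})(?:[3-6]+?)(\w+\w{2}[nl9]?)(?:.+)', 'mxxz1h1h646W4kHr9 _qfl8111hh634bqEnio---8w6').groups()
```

('1h1h', '46W4kHr9')

The match spans [4:43] → '1h1h646W4kHr9 _qfl8111hh634bqEnio---8w6'.
Captured: group 1 = '1h1h', group 2 = '46W4kHr9'.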